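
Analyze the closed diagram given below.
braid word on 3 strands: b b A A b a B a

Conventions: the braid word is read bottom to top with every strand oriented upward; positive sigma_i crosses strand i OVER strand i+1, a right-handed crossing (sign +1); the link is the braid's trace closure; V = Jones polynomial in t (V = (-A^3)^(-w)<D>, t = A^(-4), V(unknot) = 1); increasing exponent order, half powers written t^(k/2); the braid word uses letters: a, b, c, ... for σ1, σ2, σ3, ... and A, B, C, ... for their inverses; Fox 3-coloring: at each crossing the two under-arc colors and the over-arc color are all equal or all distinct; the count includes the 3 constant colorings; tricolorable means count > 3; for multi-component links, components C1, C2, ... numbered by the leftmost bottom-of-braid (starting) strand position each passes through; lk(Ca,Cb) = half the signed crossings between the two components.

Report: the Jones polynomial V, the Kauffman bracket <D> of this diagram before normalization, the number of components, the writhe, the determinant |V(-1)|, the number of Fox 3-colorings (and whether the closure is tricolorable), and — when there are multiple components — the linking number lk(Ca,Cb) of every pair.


V(t) = -t^-1 + 2 - t + 2t^2 - t^3 + t^4 - t^5
bracket: -A^-14 + A^-10 - A^-6 + 2A^-2 - A^2 + 2A^6 - A^10, w = +2
1 component, writhe +2, over 8 crossings
det 9, colorings 9 of 3^8 — tricolorable
observation: the span of V is 6, forcing >= 6 crossings in any diagram


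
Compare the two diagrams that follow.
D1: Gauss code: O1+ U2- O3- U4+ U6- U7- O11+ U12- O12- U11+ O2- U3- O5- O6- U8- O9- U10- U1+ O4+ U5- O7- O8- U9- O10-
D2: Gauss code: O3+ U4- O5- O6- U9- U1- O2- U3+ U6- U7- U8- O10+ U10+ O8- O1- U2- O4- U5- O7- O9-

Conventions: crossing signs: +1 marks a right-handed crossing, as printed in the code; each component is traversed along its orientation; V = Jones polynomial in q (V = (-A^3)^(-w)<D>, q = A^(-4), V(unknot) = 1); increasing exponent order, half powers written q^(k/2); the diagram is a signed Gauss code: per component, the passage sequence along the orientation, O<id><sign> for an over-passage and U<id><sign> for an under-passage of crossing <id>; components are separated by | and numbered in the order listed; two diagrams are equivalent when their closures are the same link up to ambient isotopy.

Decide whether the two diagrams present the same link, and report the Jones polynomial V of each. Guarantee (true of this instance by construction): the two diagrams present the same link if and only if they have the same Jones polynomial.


equivalent: yes
V(D1) = q^-8 - 2q^-7 + q^-6 - 2q^-5 + 2q^-4 + q^-2  (w -6, c 12, <D> = A^-10 + 2A^-2 - 2A^2 + A^6 - 2A^10 + A^14)
D2 (bracket A^-10 + 2A^-2 - 2A^2 + A^6 - 2A^10 + A^14; 10 crossings at w = -6): V = q^-8 - 2q^-7 + q^-6 - 2q^-5 + 2q^-4 + q^-2
why: one V(q) for all 2 diagrams — one class (guaranteed)


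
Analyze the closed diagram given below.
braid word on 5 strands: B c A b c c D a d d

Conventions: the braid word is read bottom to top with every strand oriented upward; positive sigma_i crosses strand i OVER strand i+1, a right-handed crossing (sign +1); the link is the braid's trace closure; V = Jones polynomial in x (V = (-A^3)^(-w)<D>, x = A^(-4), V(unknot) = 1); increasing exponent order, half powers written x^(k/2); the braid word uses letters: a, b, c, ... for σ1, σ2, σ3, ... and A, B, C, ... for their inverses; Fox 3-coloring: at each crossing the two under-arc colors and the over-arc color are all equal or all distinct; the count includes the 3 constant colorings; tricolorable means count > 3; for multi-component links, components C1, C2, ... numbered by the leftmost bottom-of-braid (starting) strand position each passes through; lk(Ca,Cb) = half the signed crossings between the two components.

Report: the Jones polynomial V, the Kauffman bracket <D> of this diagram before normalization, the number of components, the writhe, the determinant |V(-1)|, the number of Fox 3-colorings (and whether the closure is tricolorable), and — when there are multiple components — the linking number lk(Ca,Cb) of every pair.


V(x) = x + x^3 - x^4
bracket: -A^-4 + 1 + A^8, w = +4
1 component, writhe +4, over 10 crossings
det 3, colorings 9 of 3^10 — tricolorable
observation: the span of V is 3, forcing >= 3 crossings in any diagram


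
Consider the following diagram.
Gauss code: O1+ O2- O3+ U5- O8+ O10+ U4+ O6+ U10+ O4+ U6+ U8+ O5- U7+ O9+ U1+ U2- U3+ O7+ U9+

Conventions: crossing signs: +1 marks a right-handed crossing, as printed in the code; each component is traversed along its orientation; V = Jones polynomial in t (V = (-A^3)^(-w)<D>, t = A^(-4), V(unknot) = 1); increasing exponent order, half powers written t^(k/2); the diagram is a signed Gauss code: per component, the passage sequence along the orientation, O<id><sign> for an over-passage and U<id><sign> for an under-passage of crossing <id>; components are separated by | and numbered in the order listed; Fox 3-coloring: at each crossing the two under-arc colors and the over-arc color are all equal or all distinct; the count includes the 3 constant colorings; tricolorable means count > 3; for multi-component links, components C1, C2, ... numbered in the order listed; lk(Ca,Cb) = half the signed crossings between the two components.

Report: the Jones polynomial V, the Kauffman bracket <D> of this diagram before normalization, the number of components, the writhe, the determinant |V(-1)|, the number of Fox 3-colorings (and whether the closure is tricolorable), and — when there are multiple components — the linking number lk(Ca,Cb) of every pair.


Jones polynomial: V(t) = t^2 + 2t^4 - 2t^5 + t^6 - 2t^7 + t^8
<D> = A^-14 - 2A^-10 + A^-6 - 2A^-2 + 2A^2 + A^10; writhe +6
components 1, writhe +6 (10 crossings)
3-colorings: 27 of 3^10, det 9 — tricolorable
note: the span of V is 6, forcing >= 6 crossings in any diagram


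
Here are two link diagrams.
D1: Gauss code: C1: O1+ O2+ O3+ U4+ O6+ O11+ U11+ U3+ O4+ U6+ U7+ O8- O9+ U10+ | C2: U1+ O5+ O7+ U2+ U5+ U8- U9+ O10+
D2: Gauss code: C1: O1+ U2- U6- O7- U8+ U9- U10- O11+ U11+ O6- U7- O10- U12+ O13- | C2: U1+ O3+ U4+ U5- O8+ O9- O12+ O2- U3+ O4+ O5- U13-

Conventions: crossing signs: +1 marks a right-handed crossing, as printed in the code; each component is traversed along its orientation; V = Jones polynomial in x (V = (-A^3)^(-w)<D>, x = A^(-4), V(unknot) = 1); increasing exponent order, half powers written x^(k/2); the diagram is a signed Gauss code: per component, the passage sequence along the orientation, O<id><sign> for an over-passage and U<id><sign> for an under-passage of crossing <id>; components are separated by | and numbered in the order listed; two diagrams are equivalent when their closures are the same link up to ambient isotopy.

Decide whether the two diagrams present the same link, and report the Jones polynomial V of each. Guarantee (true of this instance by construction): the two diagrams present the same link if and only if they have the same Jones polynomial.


equivalent: no
D1 (bracket -A^-11 + 2A^-7 - 2A^-3 + 2A - 2A^5 + 2A^9 + A^17; 11 crossings at w = +9): V = -x^(5/2) - 2x^(9/2) + 2x^(11/2) - 2x^(13/2) + 2x^(15/2) - 2x^(17/2) + x^(19/2)
V(D2) = x^(-9/2) - x^(-5/2) - x^(-3/2) - x^(-1/2)  (w -1, c 13, <D> = A^-1 + A^3 + A^7 - A^15)
key observation: 2 values of V(x) split the 2 diagrams


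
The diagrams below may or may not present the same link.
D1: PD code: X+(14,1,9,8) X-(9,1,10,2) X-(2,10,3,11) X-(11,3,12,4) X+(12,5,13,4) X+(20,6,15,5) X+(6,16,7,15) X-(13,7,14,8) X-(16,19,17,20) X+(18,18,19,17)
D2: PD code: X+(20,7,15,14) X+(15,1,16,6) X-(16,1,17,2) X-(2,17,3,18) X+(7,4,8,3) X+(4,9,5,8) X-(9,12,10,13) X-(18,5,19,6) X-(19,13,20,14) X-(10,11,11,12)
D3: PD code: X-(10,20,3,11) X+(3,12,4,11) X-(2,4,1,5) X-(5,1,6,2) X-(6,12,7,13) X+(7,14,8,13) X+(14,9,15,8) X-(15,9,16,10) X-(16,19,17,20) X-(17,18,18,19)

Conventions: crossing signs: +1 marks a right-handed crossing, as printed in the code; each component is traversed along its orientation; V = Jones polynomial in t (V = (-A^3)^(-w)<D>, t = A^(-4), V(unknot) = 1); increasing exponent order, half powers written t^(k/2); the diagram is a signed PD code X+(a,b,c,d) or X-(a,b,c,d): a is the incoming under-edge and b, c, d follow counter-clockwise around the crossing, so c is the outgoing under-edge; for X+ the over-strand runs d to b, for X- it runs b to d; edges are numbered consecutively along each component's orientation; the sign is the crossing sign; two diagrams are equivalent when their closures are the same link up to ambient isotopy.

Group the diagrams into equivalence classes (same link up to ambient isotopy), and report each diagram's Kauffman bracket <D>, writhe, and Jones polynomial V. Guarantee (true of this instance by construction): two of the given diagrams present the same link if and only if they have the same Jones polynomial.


equivalence classes: {D1, D2} | {D3}
D1 (bracket A^-8 + 2 + A^8; 10 crossings at w = 0): V = t^-2 + 2 + t^2
V(D2) = t^-2 + 2 + t^2  [10 crossings, <D> = A^-14 + 2A^-6 + A^2, w = -2]
D3 (bracket A^-12 + A^-8 + A^-4 + 1; 10 crossings at w = -4): V = t^-3 + t^-2 + t^-1 + 1
key observation: comparing 3 Jones polynomials yields 2 groups


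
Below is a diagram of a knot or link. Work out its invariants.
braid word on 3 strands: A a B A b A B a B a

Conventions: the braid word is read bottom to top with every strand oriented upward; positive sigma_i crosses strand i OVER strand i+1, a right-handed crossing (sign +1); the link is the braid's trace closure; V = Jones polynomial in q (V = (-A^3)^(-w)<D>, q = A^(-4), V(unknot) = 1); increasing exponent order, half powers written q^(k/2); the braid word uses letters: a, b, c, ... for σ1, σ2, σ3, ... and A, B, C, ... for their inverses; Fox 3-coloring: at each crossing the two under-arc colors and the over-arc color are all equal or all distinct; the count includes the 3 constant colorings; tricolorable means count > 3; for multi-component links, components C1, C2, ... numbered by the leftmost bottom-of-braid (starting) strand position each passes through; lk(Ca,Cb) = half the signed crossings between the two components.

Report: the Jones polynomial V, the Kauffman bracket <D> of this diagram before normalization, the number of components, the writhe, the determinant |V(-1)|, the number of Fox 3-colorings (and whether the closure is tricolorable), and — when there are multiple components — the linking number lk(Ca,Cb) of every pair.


V = -q^-5 + q^-4 - q^-3 + 2q^-2 - q^-1 + 2 - q
<D> = -A^-10 + 2A^-6 - A^-2 + 2A^2 - A^6 + A^10 - A^14 (w = -2)
1 component over 10 crossings, w = -2
9 Fox colorings among 3^10, |V(-1)| = 9: tricolorable
why: free reduction leaves σ2⁻¹ σ1⁻¹ σ2 σ1⁻¹ σ2⁻¹ σ1 σ2⁻¹ σ1 of the original 10 letters


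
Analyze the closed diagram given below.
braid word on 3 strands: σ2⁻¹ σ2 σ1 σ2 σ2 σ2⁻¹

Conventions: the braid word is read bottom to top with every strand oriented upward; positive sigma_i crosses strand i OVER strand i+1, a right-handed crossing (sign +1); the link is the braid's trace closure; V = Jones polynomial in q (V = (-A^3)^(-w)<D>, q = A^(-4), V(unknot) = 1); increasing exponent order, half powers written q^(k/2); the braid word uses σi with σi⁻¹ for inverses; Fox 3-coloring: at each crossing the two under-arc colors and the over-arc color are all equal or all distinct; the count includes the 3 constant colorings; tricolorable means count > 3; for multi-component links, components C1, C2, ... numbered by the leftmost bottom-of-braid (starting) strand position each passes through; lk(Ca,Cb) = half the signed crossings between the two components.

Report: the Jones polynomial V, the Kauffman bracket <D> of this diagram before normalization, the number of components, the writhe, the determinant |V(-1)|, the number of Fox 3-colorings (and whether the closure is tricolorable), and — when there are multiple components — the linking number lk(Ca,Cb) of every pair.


Jones polynomial: V(q) = 1
<D> = A^6; writhe +2
components 1, writhe +2 (6 crossings)
3-colorings: 3 of 3^6, det 1 — not tricolorable
note: inverse pairs cancel, leaving σ1 σ2


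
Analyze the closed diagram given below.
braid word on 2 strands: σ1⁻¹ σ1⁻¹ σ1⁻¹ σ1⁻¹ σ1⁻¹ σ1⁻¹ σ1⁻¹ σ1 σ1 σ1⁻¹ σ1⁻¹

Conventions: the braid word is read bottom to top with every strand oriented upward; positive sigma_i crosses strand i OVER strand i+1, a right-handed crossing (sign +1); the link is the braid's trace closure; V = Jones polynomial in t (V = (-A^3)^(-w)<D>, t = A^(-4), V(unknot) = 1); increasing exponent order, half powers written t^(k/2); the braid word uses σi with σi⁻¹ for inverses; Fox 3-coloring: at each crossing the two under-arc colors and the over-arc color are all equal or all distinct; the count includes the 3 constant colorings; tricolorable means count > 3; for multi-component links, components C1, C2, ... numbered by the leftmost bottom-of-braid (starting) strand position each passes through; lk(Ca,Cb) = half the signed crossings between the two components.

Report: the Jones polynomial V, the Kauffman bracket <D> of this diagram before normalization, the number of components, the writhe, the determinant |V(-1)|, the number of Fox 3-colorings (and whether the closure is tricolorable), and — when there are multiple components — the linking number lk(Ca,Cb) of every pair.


Jones polynomial: V(t) = -t^-10 + t^-9 - t^-8 + t^-7 - t^-6 + t^-5 + t^-3
<D> = -A^-9 - A^-1 + A^3 - A^7 + A^11 - A^15 + A^19; writhe -7
components 1, writhe -7 (11 crossings)
3-colorings: 3 of 3^11, det 7 — not tricolorable
note: w = -7 shifts under R1 moves; the (-A^3)^(7) factor cancels that in V


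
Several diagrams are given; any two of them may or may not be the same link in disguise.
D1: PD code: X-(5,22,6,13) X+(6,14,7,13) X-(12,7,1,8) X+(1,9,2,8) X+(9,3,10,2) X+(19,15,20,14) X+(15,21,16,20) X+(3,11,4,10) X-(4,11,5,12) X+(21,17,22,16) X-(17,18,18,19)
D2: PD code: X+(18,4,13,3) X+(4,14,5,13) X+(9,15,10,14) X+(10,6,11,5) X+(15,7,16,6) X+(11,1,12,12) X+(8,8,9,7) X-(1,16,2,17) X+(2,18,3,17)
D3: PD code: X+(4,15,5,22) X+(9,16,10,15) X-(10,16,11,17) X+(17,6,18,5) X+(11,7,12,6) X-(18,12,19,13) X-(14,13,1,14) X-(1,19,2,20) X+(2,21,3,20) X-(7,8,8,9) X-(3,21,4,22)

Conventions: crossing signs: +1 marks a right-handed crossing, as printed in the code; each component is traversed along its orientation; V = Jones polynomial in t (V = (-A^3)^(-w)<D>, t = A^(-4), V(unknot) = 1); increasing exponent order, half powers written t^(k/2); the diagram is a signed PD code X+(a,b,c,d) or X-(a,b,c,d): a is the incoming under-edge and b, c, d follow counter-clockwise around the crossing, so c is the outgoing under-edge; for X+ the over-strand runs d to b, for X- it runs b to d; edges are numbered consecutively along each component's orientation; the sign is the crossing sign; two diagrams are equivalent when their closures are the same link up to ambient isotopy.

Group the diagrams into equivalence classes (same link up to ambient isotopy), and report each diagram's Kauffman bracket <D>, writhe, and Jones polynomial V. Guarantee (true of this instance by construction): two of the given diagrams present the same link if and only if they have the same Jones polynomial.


equivalence classes: {D1} | {D2} | {D3}
D1 (bracket -A^-9 + A^-1 + A^3 + A^7; 11 crossings at w = +3): V = -t^(1/2) - t^(3/2) - t^(5/2) + t^(9/2)
V(D2) = -t^(3/2) - t^(7/2) + t^(9/2) - t^(11/2)  (w +7, c 9, <D> = A^-1 - A^3 + A^7 + A^15)
V(D3) = -t^(-1/2) - t^(1/2)  (w -1, c 11, <D> = A^-5 + A^-1)
observation: 3 classes among 3 diagrams; unequal V(t) rules out equality


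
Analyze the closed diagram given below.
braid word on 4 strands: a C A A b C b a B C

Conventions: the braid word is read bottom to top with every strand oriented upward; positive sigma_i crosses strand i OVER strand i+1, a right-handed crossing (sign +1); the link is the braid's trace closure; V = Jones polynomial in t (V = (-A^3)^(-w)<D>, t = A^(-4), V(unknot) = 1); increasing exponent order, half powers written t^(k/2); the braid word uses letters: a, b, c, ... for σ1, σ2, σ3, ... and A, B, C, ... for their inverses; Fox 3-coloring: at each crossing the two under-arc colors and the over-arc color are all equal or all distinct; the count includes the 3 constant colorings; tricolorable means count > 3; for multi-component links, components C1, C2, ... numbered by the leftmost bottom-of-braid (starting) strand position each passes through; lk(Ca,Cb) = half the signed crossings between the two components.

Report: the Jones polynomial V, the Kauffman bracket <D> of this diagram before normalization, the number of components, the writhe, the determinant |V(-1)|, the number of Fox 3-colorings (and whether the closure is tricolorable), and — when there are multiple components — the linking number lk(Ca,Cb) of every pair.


Jones polynomial: V(t) = t^(-7/2) - 2t^(-5/2) + t^(-3/2) - 2t^(-1/2) + t^(1/2) - t^(3/2)
<D> = -A^-12 + A^-8 - 2A^-4 + 1 - 2A^4 + A^8; writhe -2
components 2, writhe -2 (10 crossings)
linking number lk(C1,C2) = 0
3-colorings: 3 of 3^10, det 8 — not tricolorable
note: w = -2 shifts under R1 moves; the (-A^3)^(2) factor cancels that in V


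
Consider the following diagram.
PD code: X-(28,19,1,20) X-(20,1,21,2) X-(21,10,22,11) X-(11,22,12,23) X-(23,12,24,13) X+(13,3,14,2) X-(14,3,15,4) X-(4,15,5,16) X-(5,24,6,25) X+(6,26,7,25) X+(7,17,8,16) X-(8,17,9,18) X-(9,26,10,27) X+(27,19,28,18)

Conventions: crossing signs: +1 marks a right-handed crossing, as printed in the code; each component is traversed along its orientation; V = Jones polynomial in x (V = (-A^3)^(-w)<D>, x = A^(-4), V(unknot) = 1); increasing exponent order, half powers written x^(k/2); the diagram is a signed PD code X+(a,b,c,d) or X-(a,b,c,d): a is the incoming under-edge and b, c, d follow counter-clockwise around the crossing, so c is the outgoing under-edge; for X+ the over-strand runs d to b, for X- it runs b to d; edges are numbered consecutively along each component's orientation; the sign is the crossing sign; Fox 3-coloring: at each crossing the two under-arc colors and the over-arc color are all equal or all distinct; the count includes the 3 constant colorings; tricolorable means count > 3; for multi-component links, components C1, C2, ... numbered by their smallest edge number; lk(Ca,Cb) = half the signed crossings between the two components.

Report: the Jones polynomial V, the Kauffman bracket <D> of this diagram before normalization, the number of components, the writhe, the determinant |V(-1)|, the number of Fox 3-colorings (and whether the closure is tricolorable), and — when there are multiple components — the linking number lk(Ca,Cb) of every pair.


V = -x^-7 + x^-6 - x^-5 + x^-4 + x^-2
<D> = A^-10 + A^-2 - A^2 + A^6 - A^10 (w = -6)
1 component over 14 crossings, w = -6
3 Fox colorings among 3^14, |V(-1)| = 5: not tricolorable
why: w = -6 shifts under R1 moves; the (-A^3)^(6) factor cancels that in V


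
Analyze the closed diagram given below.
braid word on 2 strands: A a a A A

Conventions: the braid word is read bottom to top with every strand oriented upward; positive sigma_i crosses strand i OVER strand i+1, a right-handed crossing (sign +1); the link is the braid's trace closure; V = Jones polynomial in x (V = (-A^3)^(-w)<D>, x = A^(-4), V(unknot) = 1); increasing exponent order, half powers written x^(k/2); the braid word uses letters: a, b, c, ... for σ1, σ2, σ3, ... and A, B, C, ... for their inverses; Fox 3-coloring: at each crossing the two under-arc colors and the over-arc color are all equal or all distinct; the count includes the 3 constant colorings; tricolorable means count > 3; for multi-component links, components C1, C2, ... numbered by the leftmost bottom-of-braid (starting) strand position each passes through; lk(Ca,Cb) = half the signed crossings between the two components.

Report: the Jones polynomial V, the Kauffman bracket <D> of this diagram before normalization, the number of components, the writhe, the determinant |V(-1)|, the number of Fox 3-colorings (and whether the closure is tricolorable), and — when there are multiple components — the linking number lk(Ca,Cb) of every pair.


Jones polynomial: V(x) = 1
<D> = -A^-3; writhe -1
components 1, writhe -1 (5 crossings)
3-colorings: 3 of 3^5, det 1 — not tricolorable
note: the word shrinks to σ1⁻¹ after cancelling


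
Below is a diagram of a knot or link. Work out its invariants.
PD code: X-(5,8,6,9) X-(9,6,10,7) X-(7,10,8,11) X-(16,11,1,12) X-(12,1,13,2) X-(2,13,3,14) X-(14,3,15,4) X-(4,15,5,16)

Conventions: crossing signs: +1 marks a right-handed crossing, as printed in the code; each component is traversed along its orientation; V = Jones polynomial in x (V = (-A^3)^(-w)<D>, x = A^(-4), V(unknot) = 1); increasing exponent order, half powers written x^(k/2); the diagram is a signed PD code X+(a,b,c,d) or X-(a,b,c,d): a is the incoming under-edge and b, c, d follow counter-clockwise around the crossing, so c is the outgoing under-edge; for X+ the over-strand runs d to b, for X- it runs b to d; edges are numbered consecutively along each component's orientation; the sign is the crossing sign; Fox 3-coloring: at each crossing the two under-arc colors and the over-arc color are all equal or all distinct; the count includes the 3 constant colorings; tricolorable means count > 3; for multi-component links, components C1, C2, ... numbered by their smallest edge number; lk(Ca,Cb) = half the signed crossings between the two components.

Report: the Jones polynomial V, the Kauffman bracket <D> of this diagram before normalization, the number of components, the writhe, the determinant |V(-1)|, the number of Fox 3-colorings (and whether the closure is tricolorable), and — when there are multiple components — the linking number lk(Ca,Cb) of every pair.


V(x) = x^-11 - 2x^-10 + 2x^-9 - 3x^-8 + 2x^-7 - 2x^-6 + 2x^-5 + x^-3
bracket: A^-12 + 2A^-4 - 2 + 2A^4 - 3A^8 + 2A^12 - 2A^16 + A^20, w = -8
1 component, writhe -8, over 8 crossings
det 15, colorings 9 of 3^8 — tricolorable
observation: the span of V is 8, forcing >= 8 crossings in any diagram


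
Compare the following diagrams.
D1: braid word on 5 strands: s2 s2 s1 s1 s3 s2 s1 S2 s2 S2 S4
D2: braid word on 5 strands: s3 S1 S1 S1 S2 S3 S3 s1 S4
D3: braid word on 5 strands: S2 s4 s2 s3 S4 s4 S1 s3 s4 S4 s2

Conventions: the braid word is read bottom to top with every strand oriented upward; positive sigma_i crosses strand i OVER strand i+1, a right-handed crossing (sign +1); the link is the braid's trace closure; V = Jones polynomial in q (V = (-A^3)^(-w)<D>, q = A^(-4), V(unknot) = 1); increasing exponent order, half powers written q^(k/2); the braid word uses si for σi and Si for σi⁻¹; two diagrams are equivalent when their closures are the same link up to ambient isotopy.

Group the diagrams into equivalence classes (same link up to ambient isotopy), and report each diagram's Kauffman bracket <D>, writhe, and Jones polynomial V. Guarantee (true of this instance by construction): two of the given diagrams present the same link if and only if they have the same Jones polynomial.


equivalence classes: {D1} | {D2} | {D3}
D1 (bracket A^-7 - A^-3 + A + A^9; 11 crossings at w = +5): V = -q^(3/2) - q^(7/2) + q^(9/2) - q^(11/2)
V(D2) = -q^(-5/2) - q^(-1/2)  (w -5, c 9, <D> = A^-13 + A^-5)
V(D3) = -q^(1/2) - q^(5/2)  [11 crossings, <D> = A^-1 + A^7, w = +3]
key observation: V(q) takes 3 values over 3 diagrams, fixing the grouping


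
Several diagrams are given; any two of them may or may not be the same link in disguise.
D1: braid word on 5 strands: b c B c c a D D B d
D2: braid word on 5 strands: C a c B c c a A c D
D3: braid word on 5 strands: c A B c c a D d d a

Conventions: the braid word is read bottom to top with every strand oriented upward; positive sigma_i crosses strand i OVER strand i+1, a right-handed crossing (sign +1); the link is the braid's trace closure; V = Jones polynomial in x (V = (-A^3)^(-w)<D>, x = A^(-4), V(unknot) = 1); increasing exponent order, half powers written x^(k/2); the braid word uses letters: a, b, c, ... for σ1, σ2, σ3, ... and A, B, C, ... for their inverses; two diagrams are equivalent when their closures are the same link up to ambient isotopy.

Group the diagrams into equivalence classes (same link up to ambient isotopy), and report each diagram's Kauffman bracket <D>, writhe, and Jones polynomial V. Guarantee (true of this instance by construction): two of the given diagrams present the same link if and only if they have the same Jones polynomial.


classes: {D1, D2, D3}
V(D1) = x + x^3 - x^4  [10 crossings, <D> = -A^-10 + A^-6 + A^2, w = +2]
V(D2) = x + x^3 - x^4  [10 crossings, <D> = -A^-10 + A^-6 + A^2, w = +2]
D3 (bracket -A^-4 + 1 + A^8; 10 crossings at w = +4): V = x + x^3 - x^4
note: one V(x) for all 3 diagrams — one class (guaranteed)


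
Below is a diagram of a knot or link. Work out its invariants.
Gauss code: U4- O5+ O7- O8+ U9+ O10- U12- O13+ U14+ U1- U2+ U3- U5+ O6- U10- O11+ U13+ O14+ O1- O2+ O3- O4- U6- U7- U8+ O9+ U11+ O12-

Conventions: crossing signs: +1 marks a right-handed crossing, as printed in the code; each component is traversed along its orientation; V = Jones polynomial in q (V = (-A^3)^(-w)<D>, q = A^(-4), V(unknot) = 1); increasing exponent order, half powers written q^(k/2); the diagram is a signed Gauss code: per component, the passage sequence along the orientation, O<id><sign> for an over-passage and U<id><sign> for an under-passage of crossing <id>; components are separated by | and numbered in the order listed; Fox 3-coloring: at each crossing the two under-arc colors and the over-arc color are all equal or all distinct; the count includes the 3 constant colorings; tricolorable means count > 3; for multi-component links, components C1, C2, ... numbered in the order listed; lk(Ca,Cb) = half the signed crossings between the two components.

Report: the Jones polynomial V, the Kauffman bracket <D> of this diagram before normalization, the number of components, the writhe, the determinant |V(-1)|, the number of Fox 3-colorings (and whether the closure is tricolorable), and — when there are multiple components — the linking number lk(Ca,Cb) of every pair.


Jones polynomial: V(q) = q^-4 - 4q^-3 + 6q^-2 - 7q^-1 + 9 - 7q + 6q^2 - 4q^3 + q^4
<D> = A^-16 - 4A^-12 + 6A^-8 - 7A^-4 + 9 - 7A^4 + 6A^8 - 4A^12 + A^16; writhe 0
components 1, writhe 0 (14 crossings)
3-colorings: 27 of 3^14, det 45 — tricolorable
note: V is palindromic (span 8, det 45): q -> 1/q fixes it; necessary, not sufficient, for amphichirality


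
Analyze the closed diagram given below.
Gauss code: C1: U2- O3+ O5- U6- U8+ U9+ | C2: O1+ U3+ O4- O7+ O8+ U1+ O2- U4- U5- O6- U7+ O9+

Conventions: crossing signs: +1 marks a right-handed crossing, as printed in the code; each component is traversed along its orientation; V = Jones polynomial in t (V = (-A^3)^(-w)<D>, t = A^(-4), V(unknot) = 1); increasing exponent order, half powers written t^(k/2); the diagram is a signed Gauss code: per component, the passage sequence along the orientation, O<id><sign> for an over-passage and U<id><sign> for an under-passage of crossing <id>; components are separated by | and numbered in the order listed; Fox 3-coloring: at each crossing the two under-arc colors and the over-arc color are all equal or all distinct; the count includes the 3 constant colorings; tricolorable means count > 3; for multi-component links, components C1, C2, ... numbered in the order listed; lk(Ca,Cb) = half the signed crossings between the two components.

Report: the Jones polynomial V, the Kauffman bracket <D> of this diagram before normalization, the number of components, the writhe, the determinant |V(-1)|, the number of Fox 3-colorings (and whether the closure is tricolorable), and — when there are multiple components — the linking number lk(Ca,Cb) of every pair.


V = -t^(-3/2) + t^(-1/2) - 2t^(1/2) + t^(3/2) - 2t^(5/2) + t^(7/2)
<D> = -A^-11 + 2A^-7 - A^-3 + 2A - A^5 + A^9 (w = +1)
2 components over 9 crossings, w = +1
lk(C1,C2): 0
3 Fox colorings among 3^9, |V(-1)| = 8: not tricolorable
why: w = +1 (over 9 crossings) is diagram-only; (-A^3)^(-1) removes it from V


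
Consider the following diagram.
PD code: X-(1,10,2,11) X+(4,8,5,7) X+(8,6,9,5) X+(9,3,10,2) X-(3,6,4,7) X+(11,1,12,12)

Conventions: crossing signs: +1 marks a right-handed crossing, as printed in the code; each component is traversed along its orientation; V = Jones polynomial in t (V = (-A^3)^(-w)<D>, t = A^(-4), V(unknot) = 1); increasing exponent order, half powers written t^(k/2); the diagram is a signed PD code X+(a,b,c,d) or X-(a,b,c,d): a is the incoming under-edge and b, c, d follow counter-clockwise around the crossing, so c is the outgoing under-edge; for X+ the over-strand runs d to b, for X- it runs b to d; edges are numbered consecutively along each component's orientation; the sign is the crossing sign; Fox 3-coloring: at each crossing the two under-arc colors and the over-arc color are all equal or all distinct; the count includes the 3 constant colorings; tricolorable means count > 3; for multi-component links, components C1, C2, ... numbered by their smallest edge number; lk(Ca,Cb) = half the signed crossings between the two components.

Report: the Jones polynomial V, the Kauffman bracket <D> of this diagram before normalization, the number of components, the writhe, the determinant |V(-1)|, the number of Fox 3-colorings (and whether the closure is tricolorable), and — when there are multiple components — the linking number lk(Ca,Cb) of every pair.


Jones polynomial: V(t) = 1
<D> = A^6; writhe +2
components 1, writhe +2 (6 crossings)
3-colorings: 3 of 3^6, det 1 — not tricolorable
note: w = +2 (over 6 crossings) is diagram-only; (-A^3)^(-2) removes it from V


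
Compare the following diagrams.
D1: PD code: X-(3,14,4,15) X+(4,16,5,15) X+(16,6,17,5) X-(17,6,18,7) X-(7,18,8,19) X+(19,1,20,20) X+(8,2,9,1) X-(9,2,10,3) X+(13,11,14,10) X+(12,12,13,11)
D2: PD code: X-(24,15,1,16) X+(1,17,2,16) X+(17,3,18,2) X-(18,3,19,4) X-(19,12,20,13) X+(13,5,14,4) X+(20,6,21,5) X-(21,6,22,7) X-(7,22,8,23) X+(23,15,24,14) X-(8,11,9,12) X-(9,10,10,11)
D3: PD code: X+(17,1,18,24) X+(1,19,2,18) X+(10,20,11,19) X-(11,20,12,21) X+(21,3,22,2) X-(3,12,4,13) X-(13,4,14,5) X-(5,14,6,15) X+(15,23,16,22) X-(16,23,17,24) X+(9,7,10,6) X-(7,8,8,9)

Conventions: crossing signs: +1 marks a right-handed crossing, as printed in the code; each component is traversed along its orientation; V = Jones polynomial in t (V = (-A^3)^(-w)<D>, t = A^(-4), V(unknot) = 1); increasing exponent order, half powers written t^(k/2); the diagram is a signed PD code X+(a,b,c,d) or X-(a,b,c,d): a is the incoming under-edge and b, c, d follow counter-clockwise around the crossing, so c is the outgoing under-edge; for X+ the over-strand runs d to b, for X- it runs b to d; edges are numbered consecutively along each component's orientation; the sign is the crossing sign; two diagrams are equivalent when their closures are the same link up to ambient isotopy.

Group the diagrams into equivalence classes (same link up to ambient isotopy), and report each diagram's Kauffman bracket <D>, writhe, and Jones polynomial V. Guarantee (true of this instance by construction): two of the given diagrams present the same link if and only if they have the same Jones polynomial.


grouping into links: {D1} | {D2} | {D3}
V(D1) = 1  (w +2, c 10, <D> = A^6)
V(D2) = t^-2 - t^-1 + 1 - t + t^2  (w -2, c 12, <D> = A^-14 - A^-10 + A^-6 - A^-2 + A^2)
V(D3) = -t^-3 + t^-2 - t^-1 + 3 - t + t^2 - t^3  (w 0, c 12, <D> = -A^-12 + A^-8 - A^-4 + 3 - A^4 + A^8 - A^12)
key observation: 3 classes among 3 diagrams; unequal V(t) rules out equality


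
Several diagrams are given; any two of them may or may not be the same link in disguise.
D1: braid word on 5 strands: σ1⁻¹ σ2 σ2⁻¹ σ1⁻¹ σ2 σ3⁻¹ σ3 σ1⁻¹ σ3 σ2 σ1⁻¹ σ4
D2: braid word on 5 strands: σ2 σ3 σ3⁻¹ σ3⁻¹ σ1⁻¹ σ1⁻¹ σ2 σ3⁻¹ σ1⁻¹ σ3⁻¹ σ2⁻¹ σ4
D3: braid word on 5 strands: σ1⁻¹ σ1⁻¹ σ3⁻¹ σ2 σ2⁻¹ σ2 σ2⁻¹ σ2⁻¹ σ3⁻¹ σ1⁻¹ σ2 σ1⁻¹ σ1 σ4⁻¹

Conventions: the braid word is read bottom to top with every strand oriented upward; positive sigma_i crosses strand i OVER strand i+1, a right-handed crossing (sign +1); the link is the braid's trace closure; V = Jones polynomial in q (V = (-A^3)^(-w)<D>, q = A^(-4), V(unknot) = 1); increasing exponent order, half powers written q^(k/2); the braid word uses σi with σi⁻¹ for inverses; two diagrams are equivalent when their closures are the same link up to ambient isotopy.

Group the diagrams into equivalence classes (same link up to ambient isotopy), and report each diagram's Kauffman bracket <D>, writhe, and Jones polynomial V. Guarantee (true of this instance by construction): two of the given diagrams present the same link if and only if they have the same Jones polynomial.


grouping into links: {D1} | {D2} | {D3}
V(D1) = q^-5 - 2q^-4 + 2q^-3 - 2q^-2 + 2q^-1 - 1 + q  (w 0, c 12, <D> = A^-4 - 1 + 2A^4 - 2A^8 + 2A^12 - 2A^16 + A^20)
D2 (bracket A^-4 + 2A^4 - 2A^8 + A^12 - 2A^16 + A^20; 12 crossings at w = -4): V = q^-8 - 2q^-7 + q^-6 - 2q^-5 + 2q^-4 + q^-2
V(D3) = -q^-6 + q^-5 - q^-4 + 2q^-3 - q^-2 + q^-1  [14 crossings, <D> = A^-14 - A^-10 + 2A^-6 - A^-2 + A^2 - A^6, w = -6]
why: 3 values of V(q) split the 3 diagrams


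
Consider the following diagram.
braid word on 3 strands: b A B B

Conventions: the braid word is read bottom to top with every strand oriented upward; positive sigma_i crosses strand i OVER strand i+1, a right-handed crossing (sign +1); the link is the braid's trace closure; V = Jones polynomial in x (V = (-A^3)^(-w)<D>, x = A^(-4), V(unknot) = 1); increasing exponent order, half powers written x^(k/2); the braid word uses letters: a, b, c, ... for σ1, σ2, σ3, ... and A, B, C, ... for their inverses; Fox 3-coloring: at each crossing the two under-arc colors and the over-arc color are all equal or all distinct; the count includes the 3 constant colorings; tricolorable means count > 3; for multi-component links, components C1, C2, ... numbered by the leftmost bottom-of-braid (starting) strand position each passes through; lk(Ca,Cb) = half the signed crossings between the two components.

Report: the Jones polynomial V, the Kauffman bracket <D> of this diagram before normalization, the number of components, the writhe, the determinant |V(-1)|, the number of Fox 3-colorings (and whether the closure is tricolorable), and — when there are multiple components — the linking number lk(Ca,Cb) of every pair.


V(x) = 1
bracket: A^-6, w = -2
1 component, writhe -2, over 4 crossings
det 1, colorings 3 of 3^4 — not tricolorable
observation: w = -2 (over 4 crossings) is diagram-only; (-A^3)^(2) removes it from V


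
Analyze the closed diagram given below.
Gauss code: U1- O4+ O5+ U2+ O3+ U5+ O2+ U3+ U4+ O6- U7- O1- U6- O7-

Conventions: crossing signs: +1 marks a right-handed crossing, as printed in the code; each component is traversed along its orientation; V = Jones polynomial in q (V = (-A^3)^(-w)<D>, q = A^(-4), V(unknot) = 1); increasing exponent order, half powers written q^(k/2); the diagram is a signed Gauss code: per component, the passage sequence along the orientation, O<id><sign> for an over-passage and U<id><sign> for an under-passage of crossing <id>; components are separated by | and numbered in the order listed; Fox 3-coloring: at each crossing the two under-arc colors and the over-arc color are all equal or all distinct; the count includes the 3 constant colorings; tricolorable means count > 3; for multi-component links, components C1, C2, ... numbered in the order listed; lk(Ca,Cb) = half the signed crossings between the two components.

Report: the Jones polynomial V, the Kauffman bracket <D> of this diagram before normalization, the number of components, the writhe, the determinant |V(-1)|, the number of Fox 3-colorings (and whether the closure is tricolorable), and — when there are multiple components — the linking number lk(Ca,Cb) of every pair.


V(q) = -q^-3 + q^-2 - q^-1 + 3 - q + q^2 - q^3
bracket: A^-9 - A^-5 + A^-1 - 3A^3 + A^7 - A^11 + A^15, w = +1
1 component, writhe +1, over 7 crossings
det 9, colorings 27 of 3^7 — tricolorable
observation: the span of V is 6, forcing >= 6 crossings in any diagram


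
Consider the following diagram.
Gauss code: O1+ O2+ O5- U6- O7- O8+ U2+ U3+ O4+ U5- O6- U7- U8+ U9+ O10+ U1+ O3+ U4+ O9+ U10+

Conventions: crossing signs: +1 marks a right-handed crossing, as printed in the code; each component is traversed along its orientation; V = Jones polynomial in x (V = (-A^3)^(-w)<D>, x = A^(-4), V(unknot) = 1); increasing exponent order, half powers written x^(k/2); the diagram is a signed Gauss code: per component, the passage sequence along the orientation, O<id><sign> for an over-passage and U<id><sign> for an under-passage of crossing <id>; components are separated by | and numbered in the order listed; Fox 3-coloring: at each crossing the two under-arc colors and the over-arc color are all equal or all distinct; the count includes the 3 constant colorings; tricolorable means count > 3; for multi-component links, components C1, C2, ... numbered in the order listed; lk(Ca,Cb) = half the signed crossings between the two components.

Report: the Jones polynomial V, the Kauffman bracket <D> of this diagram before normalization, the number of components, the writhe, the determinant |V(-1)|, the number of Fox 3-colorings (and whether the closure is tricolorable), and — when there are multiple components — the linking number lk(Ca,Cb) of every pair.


Jones polynomial: V(x) = x - x^2 + 2x^3 - x^4 + x^5 - x^6
<D> = -A^-12 + A^-8 - A^-4 + 2 - A^4 + A^8; writhe +4
components 1, writhe +4 (10 crossings)
3-colorings: 3 of 3^10, det 7 — not tricolorable
note: |V(-1)| = 7: so not tricolorable, since 3 does not divide 7


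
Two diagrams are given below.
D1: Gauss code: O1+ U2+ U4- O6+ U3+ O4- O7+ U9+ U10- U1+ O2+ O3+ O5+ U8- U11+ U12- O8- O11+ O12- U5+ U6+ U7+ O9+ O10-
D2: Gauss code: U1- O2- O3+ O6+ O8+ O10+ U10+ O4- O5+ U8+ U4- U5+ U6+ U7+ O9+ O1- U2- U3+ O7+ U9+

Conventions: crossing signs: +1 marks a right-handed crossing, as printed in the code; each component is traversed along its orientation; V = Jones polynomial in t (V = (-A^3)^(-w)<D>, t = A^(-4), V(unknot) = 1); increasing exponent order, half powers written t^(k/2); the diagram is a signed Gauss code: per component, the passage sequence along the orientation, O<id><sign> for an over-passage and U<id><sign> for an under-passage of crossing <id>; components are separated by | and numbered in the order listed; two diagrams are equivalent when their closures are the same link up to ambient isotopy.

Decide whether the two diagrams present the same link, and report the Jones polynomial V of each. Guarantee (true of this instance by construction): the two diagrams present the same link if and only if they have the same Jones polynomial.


equivalent: no
V(D1) = t - t^2 + 2t^3 - t^4 + t^5 - t^6  (w +4, c 12, <D> = -A^-12 + A^-8 - A^-4 + 2 - A^4 + A^8)
D2 (bracket A^12; 10 crossings at w = +4): V = 1
why: 2 values of V(t) split the 2 diagrams


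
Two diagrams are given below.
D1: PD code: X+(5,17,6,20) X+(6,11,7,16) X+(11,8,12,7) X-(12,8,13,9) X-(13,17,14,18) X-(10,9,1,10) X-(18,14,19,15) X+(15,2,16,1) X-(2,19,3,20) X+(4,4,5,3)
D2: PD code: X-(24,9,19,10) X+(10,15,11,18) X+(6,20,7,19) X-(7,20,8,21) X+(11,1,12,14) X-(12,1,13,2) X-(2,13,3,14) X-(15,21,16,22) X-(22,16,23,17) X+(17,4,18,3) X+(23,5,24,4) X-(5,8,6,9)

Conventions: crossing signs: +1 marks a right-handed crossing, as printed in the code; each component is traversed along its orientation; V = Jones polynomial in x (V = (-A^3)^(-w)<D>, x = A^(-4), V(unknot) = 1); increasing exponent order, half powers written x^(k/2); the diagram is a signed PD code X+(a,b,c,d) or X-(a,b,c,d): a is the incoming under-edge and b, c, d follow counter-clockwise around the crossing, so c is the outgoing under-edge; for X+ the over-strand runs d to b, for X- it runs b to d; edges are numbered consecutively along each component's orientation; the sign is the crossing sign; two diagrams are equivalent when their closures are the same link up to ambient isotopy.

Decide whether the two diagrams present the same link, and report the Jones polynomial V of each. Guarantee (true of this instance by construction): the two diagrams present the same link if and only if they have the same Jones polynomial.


equivalent: yes
V(D1) = x^-2 + 2 + x^2  (w 0, c 10, <D> = A^-8 + 2 + A^8)
V(D2) = x^-2 + 2 + x^2  [12 crossings, <D> = A^-14 + 2A^-6 + A^2, w = -2]
key observation: all 2 diagrams share one V(x), hence one class
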